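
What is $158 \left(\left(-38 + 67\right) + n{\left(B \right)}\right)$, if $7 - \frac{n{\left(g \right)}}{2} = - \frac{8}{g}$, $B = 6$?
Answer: $\frac{21646}{3} \approx 7215.3$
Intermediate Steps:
$n{\left(g \right)} = 14 + \frac{16}{g}$ ($n{\left(g \right)} = 14 - 2 \left(- \frac{8}{g}\right) = 14 + \frac{16}{g}$)
$158 \left(\left(-38 + 67\right) + n{\left(B \right)}\right) = 158 \left(\left(-38 + 67\right) + \left(14 + \frac{16}{6}\right)\right) = 158 \left(29 + \left(14 + 16 \cdot \frac{1}{6}\right)\right) = 158 \left(29 + \left(14 + \frac{8}{3}\right)\right) = 158 \left(29 + \frac{50}{3}\right) = 158 \cdot \frac{137}{3} = \frac{21646}{3}$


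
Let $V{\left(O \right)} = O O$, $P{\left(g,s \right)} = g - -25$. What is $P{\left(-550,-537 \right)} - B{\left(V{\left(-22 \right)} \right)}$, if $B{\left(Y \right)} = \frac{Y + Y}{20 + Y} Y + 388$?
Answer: $- \frac{116083}{63} \approx -1842.6$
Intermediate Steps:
$P{\left(g,s \right)} = 25 + g$ ($P{\left(g,s \right)} = g + 25 = 25 + g$)
$V{\left(O \right)} = O^{2}$
$B{\left(Y \right)} = 388 + \frac{2 Y^{2}}{20 + Y}$ ($B{\left(Y \right)} = \frac{2 Y}{20 + Y} Y + 388 = \frac{2 Y^{2}}{20 + Y} + 388 = 388 + \frac{2 Y^{2}}{20 + Y}$)
$P{\left(-550,-537 \right)} - B{\left(V{\left(-22 \right)} \right)} = \left(25 - 550\right) - \frac{2 \left(3880 + \left(\left(-22\right)^{2}\right)^{2} + 194 \left(-22\right)^{2}\right)}{20 + \left(-22\right)^{2}} = -525 - \frac{2 \left(3880 + 484^{2} + 194 \cdot 484\right)}{20 + 484} = -525 - \frac{2 \left(3880 + 234256 + 93896\right)}{504} = -525 - 2 \cdot \frac{1}{504} \cdot 332032 = -525 - \frac{83008}{63} = - \frac{116083}{63}$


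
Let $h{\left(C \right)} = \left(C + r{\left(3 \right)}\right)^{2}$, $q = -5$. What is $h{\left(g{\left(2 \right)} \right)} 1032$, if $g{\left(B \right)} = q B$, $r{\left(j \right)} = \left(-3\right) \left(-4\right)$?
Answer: $4128$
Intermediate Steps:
$r{\left(j \right)} = 12$
$g{\left(B \right)} = - 5 B$
$h{\left(C \right)} = \left(12 + C\right)^{2}$ ($h{\left(C \right)} = \left(C + 12\right)^{2} = \left(12 + C\right)^{2}$)
$h{\left(g{\left(2 \right)} \right)} 1032 = \left(12 - 10\right)^{2} \cdot 1032 = 2^{2} \cdot 1032 = 4 \cdot 1032 = 4128$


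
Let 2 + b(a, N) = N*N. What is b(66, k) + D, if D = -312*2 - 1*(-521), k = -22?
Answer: 379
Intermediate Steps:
b(a, N) = -2 + N² (b(a, N) = -2 + N*N = -2 + N²)
D = -103 (D = -624 + 521 = -103)
b(66, k) + D = (-2 + (-22)²) - 103 = (-2 + 484) - 103 = 482 - 103 = 379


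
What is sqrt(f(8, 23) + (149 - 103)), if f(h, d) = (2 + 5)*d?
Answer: 3*sqrt(23) ≈ 14.387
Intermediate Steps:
f(h, d) = 7*d
sqrt(f(8, 23) + (149 - 103)) = sqrt(7*23 + (149 - 103)) = sqrt(161 + 46) = sqrt(207) = 3*sqrt(23)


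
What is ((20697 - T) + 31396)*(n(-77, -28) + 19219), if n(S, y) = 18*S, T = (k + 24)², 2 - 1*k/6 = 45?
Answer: -47489279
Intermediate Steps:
k = -258 (k = 12 - 6*45 = 12 - 270 = -258)
T = 54756 (T = (-258 + 24)² = (-234)² = 54756)
((20697 - T) + 31396)*(n(-77, -28) + 19219) = ((20697 - 1*54756) + 31396)*(18*(-77) + 19219) = ((20697 - 54756) + 31396)*(-1386 + 19219) = (-34059 + 31396)*17833 = -2663*17833 = -47489279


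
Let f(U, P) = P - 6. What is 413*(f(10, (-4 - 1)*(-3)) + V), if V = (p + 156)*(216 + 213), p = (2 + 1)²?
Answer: 29237922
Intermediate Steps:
p = 9 (p = 3² = 9)
f(U, P) = -6 + P
V = 70785 (V = (9 + 156)*(216 + 213) = 165*429 = 70785)
413*(f(10, (-4 - 1)*(-3)) + V) = 413*((-6 + (-4 - 1)*(-3)) + 70785) = 413*((-6 - 5*(-3)) + 70785) = 413*((-6 + 15) + 70785) = 413*(9 + 70785) = 413*70794 = 29237922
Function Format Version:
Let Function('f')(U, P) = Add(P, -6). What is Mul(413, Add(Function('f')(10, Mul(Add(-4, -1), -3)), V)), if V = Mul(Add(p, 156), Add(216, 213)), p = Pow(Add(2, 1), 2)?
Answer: 29237922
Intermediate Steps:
p = 9 (p = Pow(3, 2) = 9)
Function('f')(U, P) = Add(-6, P)
V = 70785 (V = Mul(Add(9, 156), Add(216, 213)) = Mul(165, 429) = 70785)
Mul(413, Add(Function('f')(10, Mul(Add(-4, -1), -3)), V)) = Mul(413, Add(Add(-6, Mul(Add(-4, -1), -3)), 70785)) = Mul(413, Add(Add(-6, Mul(-5, -3)), 70785)) = Mul(413, Add(Add(-6, 15), 70785)) = Mul(413, Add(9, 70785)) = Mul(413, 70794) = 29237922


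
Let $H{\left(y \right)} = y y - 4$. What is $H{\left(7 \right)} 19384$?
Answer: $872280$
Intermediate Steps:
$H{\left(y \right)} = -4 + y^{2}$ ($H{\left(y \right)} = y^{2} - 4 = -4 + y^{2}$)
$H{\left(7 \right)} 19384 = \left(-4 + 7^{2}\right) 19384 = \left(-4 + 49\right) 19384 = 45 \cdot 19384 = 872280$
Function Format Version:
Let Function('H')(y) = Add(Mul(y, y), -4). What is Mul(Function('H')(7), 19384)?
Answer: 872280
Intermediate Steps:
Function('H')(y) = Add(-4, Pow(y, 2)) (Function('H')(y) = Add(Pow(y, 2), -4) = Add(-4, Pow(y, 2)))
Mul(Function('H')(7), 19384) = Mul(Add(-4, Pow(7, 2)), 19384) = Mul(Add(-4, 49), 19384) = Mul(45, 19384) = 872280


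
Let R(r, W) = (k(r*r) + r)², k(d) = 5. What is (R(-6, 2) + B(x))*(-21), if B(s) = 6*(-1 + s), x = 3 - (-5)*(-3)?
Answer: 1617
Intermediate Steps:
x = -12 (x = 3 - 1*15 = 3 - 15 = -12)
R(r, W) = (5 + r)²
B(s) = -6 + 6*s
(R(-6, 2) + B(x))*(-21) = ((5 - 6)² + (-6 + 6*(-12)))*(-21) = ((-1)² + (-6 - 72))*(-21) = (1 - 78)*(-21) = -77*(-21) = 1617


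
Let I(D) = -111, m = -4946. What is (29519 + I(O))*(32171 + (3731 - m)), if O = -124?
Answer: 1201257984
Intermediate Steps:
(29519 + I(O))*(32171 + (3731 - m)) = (29519 - 111)*(32171 + (3731 - 1*(-4946))) = 29408*(32171 + (3731 + 4946)) = 29408*(32171 + 8677) = 29408*40848 = 1201257984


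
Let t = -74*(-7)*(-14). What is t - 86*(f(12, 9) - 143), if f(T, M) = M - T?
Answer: 5304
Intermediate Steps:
t = -7252 (t = 518*(-14) = -7252)
t - 86*(f(12, 9) - 143) = -7252 - 86*((9 - 1*12) - 143) = -7252 - 86*((9 - 12) - 143) = -7252 - 86*(-3 - 143) = -7252 - 86*(-146) = -7252 + 12556 = 5304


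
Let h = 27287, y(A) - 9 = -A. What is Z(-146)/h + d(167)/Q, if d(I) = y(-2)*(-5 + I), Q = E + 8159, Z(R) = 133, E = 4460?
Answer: 50303761/344334653 ≈ 0.14609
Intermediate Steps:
y(A) = 9 - A
Q = 12619 (Q = 4460 + 8159 = 12619)
d(I) = -55 + 11*I (d(I) = (9 - 1*(-2))*(-5 + I) = (9 + 2)*(-5 + I) = 11*(-5 + I) = -55 + 11*I)
Z(-146)/h + d(167)/Q = 133/27287 + (-55 + 11*167)/12619 = 133*(1/27287) + (-55 + 1837)*(1/12619) = 133/27287 + 1782*(1/12619) = 133/27287 + 1782/12619 = 50303761/344334653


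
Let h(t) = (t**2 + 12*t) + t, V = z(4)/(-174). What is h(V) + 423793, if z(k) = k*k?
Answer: 3207680233/7569 ≈ 4.2379e+5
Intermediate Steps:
z(k) = k**2
V = -8/87 (V = 4**2/(-174) = 16*(-1/174) = -8/87 ≈ -0.091954)
h(t) = t**2 + 13*t
h(V) + 423793 = -8*(13 - 8/87)/87 + 423793 = -8/87*1123/87 + 423793 = -8984/7569 + 423793 = 3207680233/7569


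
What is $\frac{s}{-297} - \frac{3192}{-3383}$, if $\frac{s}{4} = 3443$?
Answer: $- \frac{4149332}{91341} \approx -45.427$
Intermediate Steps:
$s = 13772$ ($s = 4 \cdot 3443 = 13772$)
$\frac{s}{-297} - \frac{3192}{-3383} = \frac{13772}{-297} - \frac{3192}{-3383} = 13772 \left(- \frac{1}{297}\right) - - \frac{3192}{3383} = - \frac{1252}{27} + \frac{3192}{3383} = - \frac{4149332}{91341}$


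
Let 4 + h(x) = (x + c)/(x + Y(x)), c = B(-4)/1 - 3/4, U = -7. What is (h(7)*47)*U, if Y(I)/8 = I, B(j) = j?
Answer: 5217/4 ≈ 1304.3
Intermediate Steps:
Y(I) = 8*I
c = -19/4 (c = -4/1 - 3/4 = -4*1 - 3*1/4 = -4 - 3/4 = -19/4 ≈ -4.7500)
h(x) = -4 + (-19/4 + x)/(9*x) (h(x) = -4 + (x - 19/4)/(x + 8*x) = -4 + (-19/4 + x)/((9*x)) = -4 + (-19/4 + x)*(1/(9*x)) = -4 + (-19/4 + x)/(9*x))
(h(7)*47)*U = (((1/36)*(-19 - 140*7)/7)*47)*(-7) = (((1/36)*(1/7)*(-19 - 980))*47)*(-7) = (((1/36)*(1/7)*(-999))*47)*(-7) = -111/28*47*(-7) = -5217/28*(-7) = 5217/4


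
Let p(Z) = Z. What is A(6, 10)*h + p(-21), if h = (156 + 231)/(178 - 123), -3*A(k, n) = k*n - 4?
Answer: -8379/55 ≈ -152.35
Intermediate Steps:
A(k, n) = 4/3 - k*n/3 (A(k, n) = -(k*n - 4)/3 = -(-4 + k*n)/3 = 4/3 - k*n/3)
h = 387/55 ≈ 7.0364
A(6, 10)*h + p(-21) = (4/3 - 1/3*6*10)*(387/55) - 21 = (4/3 - 20)*(387/55) - 21 = -56/3*387/55 - 21 = -7224/55 - 21 = -8379/55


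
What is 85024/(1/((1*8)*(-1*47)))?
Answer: -31969024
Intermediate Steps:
85024/(1/((1*8)*(-1*47))) = 85024/(1/(8*(-47))) = 85024/(1/(-376)) = 85024/(-1/376) = 85024*(-376) = -31969024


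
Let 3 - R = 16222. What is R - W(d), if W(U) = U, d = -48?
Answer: -16171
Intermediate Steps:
R = -16219 (R = 3 - 1*16222 = 3 - 16222 = -16219)
R - W(d) = -16219 - 1*(-48) = -16219 + 48 = -16171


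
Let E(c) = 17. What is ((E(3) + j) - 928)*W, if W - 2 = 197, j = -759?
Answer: -332330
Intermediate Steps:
W = 199 (W = 2 + 197 = 199)
((E(3) + j) - 928)*W = ((17 - 759) - 928)*199 = (-742 - 928)*199 = -1670*199 = -332330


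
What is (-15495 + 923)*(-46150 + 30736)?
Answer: 224612808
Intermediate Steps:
(-15495 + 923)*(-46150 + 30736) = -14572*(-15414) = 224612808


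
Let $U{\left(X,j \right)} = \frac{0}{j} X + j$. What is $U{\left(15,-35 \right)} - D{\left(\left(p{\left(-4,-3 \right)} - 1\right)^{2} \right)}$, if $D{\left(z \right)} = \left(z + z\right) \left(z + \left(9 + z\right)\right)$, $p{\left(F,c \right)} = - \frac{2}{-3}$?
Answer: $- \frac{3001}{81} \approx -37.049$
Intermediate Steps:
$U{\left(X,j \right)} = j$ ($U{\left(X,j \right)} = 0 X + j = 0 + j = j$)
$p{\left(F,c \right)} = \frac{2}{3}$ ($p{\left(F,c \right)} = \left(-2\right) \left(- \frac{1}{3}\right) = \frac{2}{3}$)
$D{\left(z \right)} = 2 z \left(9 + 2 z\right)$
$U{\left(15,-35 \right)} - D{\left(\left(p{\left(-4,-3 \right)} - 1\right)^{2} \right)} = -35 - 2 \left(\frac{2}{3} - 1\right)^{2} \left(9 + 2 \left(\frac{2}{3} - 1\right)^{2}\right) = -35 - 2 \left(- \frac{1}{3}\right)^{2} \left(9 + 2 \left(- \frac{1}{3}\right)^{2}\right) = -35 - 2 \cdot \frac{1}{9} \left(9 + 2 \cdot \frac{1}{9}\right) = -35 - 2 \cdot \frac{1}{9} \left(9 + \frac{2}{9}\right) = -35 - 2 \cdot \frac{1}{9} \cdot \frac{83}{9} = -35 - \frac{166}{81} = - \frac{3001}{81}$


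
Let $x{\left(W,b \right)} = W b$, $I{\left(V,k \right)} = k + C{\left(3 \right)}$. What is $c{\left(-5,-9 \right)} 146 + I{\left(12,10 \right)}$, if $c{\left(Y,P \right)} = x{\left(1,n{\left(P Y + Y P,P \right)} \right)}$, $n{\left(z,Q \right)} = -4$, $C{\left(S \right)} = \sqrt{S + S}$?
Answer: $-574 + \sqrt{6} \approx -571.55$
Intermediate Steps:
$C{\left(S \right)} = \sqrt{2} \sqrt{S}$ ($C{\left(S \right)} = \sqrt{2 S} = \sqrt{2} \sqrt{S}$)
$I{\left(V,k \right)} = k + \sqrt{6}$ ($I{\left(V,k \right)} = k + \sqrt{2} \sqrt{3} = k + \sqrt{6}$)
$c{\left(Y,P \right)} = -4$ ($c{\left(Y,P \right)} = 1 \left(-4\right) = -4$)
$c{\left(-5,-9 \right)} 146 + I{\left(12,10 \right)} = \left(-4\right) 146 + \left(10 + \sqrt{6}\right) = -584 + \left(10 + \sqrt{6}\right) = -574 + \sqrt{6}$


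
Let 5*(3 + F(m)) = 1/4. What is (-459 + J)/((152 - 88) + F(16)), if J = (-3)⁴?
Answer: -2520/407 ≈ -6.1916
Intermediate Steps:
F(m) = -59/20 (F(m) = -3 + (⅕)/4 = -3 + (⅕)*(¼) = -3 + 1/20 = -59/20)
J = 81
(-459 + J)/((152 - 88) + F(16)) = (-459 + 81)/((152 - 88) - 59/20) = -378/(64 - 59/20) = -378/1221/20 = -378*20/1221 = -2520/407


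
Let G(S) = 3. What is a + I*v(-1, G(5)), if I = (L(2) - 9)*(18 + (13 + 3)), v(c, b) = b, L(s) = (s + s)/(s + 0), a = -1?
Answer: -715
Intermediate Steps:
L(s) = 2 (L(s) = (2*s)/s = 2)
I = -238 (I = (2 - 9)*(18 + (13 + 3)) = -7*(18 + 16) = -7*34 = -238)
a + I*v(-1, G(5)) = -1 - 238*3 = -1 - 714 = -715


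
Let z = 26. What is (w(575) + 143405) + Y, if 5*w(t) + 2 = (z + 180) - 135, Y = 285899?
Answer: 2146589/5 ≈ 4.2932e+5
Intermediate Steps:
w(t) = 69/5 (w(t) = -⅖ + ((26 + 180) - 135)/5 = -⅖ + (206 - 135)/5 = -⅖ + (⅕)*71 = -⅖ + 71/5 = 69/5)
(w(575) + 143405) + Y = (69/5 + 143405) + 285899 = 717094/5 + 285899 = 2146589/5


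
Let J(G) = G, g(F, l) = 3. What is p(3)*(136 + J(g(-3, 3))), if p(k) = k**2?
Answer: 1251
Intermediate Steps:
p(3)*(136 + J(g(-3, 3))) = 3**2*(136 + 3) = 9*139 = 1251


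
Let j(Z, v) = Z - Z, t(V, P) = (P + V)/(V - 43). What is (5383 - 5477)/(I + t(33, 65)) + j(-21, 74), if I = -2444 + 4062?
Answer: -470/8041 ≈ -0.058450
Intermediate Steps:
t(V, P) = (P + V)/(-43 + V)
I = 1618
j(Z, v) = 0
(5383 - 5477)/(I + t(33, 65)) + j(-21, 74) = (5383 - 5477)/(1618 + (65 + 33)/(-43 + 33)) + 0 = -94/(1618 + 98/(-10)) + 0 = -94/(1618 - ⅒*98) + 0 = -94/(1618 - 49/5) + 0 = -94/8041/5 + 0 = -94*5/8041 + 0 = -470/8041 + 0 = -470/8041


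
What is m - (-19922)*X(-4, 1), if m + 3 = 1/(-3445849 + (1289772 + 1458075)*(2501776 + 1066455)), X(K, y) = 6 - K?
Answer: 1953312605179201337/9804949402808 ≈ 1.9922e+5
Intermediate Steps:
m = -29414848208423/9804949402808 (m = -3 + 1/(-3445849 + (1289772 + 1458075)*(2501776 + 1066455)) = -3 + 1/(-3445849 + 2747847*3568231) = -3 + 1/(-3445849 + 9804952848657) = -3 + 1/9804949402808 = -29414848208423/9804949402808 ≈ -3.0000)
m - (-19922)*X(-4, 1) = -29414848208423/9804949402808 - (-19922)*(6 - 1*(-4)) = -29414848208423/9804949402808 - (-19922)*(6 + 4) = -29414848208423/9804949402808 - (-19922)*10 = -29414848208423/9804949402808 - 1*(-199220) = -29414848208423/9804949402808 + 199220 = 1953312605179201337/9804949402808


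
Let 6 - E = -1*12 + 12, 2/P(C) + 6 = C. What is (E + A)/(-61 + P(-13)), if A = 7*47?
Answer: -6365/1161 ≈ -5.4823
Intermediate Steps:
P(C) = 2/(-6 + C)
E = 6 (E = 6 - (-1*12 + 12) = 6 - (-12 + 12) = 6 - 1*0 = 6 + 0 = 6)
A = 329
(E + A)/(-61 + P(-13)) = (6 + 329)/(-61 + 2/(-6 - 13)) = 335/(-61 + 2/(-19)) = 335/(-61 + 2*(-1/19)) = 335/(-61 - 2/19) = 335/(-1161/19) = -19/1161*335 = -6365/1161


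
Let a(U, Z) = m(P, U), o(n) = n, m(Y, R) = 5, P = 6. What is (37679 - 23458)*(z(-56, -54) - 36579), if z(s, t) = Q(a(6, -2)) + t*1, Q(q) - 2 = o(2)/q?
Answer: -2604618813/5 ≈ -5.2092e+8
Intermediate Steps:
a(U, Z) = 5
Q(q) = 2 + 2/q
z(s, t) = 12/5 + t (z(s, t) = (2 + 2/5) + t*1 = (2 + 2*(⅕)) + t = (2 + ⅖) + t = 12/5 + t)
(37679 - 23458)*(z(-56, -54) - 36579) = (37679 - 23458)*((12/5 - 54) - 36579) = 14221*(-258/5 - 36579) = 14221*(-183153/5) = -2604618813/5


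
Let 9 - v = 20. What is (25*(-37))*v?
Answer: 10175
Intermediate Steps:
v = -11 (v = 9 - 1*20 = 9 - 20 = -11)
(25*(-37))*v = (25*(-37))*(-11) = -925*(-11) = 10175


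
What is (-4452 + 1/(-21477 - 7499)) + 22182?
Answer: 513744479/28976 ≈ 17730.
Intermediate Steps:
(-4452 + 1/(-21477 - 7499)) + 22182 = (-4452 + 1/(-28976)) + 22182 = (-4452 - 1/28976) + 22182 = -129001153/28976 + 22182 = 513744479/28976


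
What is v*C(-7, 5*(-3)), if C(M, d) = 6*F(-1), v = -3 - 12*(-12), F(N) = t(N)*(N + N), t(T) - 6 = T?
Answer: -8460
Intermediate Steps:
t(T) = 6 + T
F(N) = 2*N*(6 + N) (F(N) = (6 + N)*(N + N) = (6 + N)*(2*N) = 2*N*(6 + N))
v = 141 (v = -3 + 144 = 141)
C(M, d) = -60 (C(M, d) = 6*(2*(-1)*(6 - 1)) = 6*(2*(-1)*5) = 6*(-10) = -60)
v*C(-7, 5*(-3)) = 141*(-60) = -8460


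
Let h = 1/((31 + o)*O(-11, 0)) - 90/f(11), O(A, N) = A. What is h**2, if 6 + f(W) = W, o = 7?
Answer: 56625625/174724 ≈ 324.09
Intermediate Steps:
f(W) = -6 + W
h = -7525/418 (h = 1/((31 + 7)*(-11)) - 90/(-6 + 11) = -1/11/38 - 90/5 = (1/38)*(-1/11) - 90*1/5 = -1/418 - 18 = -7525/418 ≈ -18.002)
h**2 = (-7525/418)**2 = 56625625/174724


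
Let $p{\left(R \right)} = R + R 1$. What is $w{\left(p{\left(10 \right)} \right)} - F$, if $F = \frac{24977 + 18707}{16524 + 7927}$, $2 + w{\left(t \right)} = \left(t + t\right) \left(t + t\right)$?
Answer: $\frac{39029014}{24451} \approx 1596.2$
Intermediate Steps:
$p{\left(R \right)} = 2 R$ ($p{\left(R \right)} = R + R = 2 R$)
$w{\left(t \right)} = -2 + 4 t^{2}$ ($w{\left(t \right)} = -2 + \left(t + t\right) \left(t + t\right) = -2 + 2 t 2 t = -2 + 4 t^{2}$)
$F = \frac{43684}{24451} \approx 1.7866$
$w{\left(p{\left(10 \right)} \right)} - F = \left(-2 + 4 \left(2 \cdot 10\right)^{2}\right) - \frac{43684}{24451} = \left(-2 + 4 \cdot 20^{2}\right) - \frac{43684}{24451} = \left(-2 + 4 \cdot 400\right) - \frac{43684}{24451} = \left(-2 + 1600\right) - \frac{43684}{24451} = 1598 - \frac{43684}{24451} = \frac{39029014}{24451}$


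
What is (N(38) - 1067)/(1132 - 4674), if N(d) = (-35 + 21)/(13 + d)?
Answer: 54431/180642 ≈ 0.30132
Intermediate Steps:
N(d) = -14/(13 + d)
(N(38) - 1067)/(1132 - 4674) = (-14/(13 + 38) - 1067)/(1132 - 4674) = (-14/51 - 1067)/(-3542) = (-14*1/51 - 1067)*(-1/3542) = (-14/51 - 1067)*(-1/3542) = -54431/51*(-1/3542) = 54431/180642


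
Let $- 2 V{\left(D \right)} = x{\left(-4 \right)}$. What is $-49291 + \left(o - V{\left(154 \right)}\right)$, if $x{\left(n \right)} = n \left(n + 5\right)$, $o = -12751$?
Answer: $-62044$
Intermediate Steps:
$x{\left(n \right)} = n \left(5 + n\right)$
$V{\left(D \right)} = 2$ ($V{\left(D \right)} = - \frac{\left(-4\right) \left(5 - 4\right)}{2} = - \frac{\left(-4\right) 1}{2} = \left(- \frac{1}{2}\right) \left(-4\right) = 2$)
$-49291 + \left(o - V{\left(154 \right)}\right) = -49291 - 12753 = -62044$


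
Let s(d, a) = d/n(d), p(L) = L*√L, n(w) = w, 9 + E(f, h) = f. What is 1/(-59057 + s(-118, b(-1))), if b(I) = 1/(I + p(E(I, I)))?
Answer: -1/59056 ≈ -1.6933e-5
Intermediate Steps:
E(f, h) = -9 + f
p(L) = L^(3/2)
b(I) = 1/(I + (-9 + I)^(3/2))
s(d, a) = 1 (s(d, a) = d/d = 1)
1/(-59057 + s(-118, b(-1))) = 1/(-59057 + 1) = 1/(-59056) = -1/59056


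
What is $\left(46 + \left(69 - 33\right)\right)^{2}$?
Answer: $6724$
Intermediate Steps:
$\left(46 + \left(69 - 33\right)\right)^{2} = \left(46 + 36\right)^{2} = 82^{2} = 6724$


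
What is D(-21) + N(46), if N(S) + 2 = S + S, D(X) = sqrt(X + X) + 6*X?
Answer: -36 + I*sqrt(42) ≈ -36.0 + 6.4807*I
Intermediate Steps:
D(X) = 6*X + sqrt(2)*sqrt(X) (D(X) = sqrt(2*X) + 6*X = sqrt(2)*sqrt(X) + 6*X = 6*X + sqrt(2)*sqrt(X))
N(S) = -2 + 2*S (N(S) = -2 + (S + S) = -2 + 2*S)
D(-21) + N(46) = (6*(-21) + sqrt(2)*sqrt(-21)) + (-2 + 2*46) = (-126 + sqrt(2)*(I*sqrt(21))) + (-2 + 92) = (-126 + I*sqrt(42)) + 90 = -36 + I*sqrt(42)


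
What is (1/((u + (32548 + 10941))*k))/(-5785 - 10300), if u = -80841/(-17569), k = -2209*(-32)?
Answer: -17569/868838729246071360 ≈ -2.0221e-14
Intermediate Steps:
k = 70688
u = 80841/17569 (u = -80841*(-1/17569) = 80841/17569 ≈ 4.6013)
(1/((u + (32548 + 10941))*k))/(-5785 - 10300) = (1/((80841/17569 + (32548 + 10941))*70688))/(-5785 - 10300) = ((1/70688)/(80841/17569 + 43489))/(-16085) = ((1/70688)/(764139082/17569))*(-1/16085) = ((17569/764139082)*(1/70688))*(-1/16085) = (17569/54015463428416)*(-1/16085) = -17569/868838729246071360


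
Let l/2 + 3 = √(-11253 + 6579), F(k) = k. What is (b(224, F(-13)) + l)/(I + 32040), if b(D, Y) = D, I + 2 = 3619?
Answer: 218/35657 + 2*I*√4674/35657 ≈ 0.0061138 + 0.0038347*I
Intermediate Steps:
I = 3617 (I = -2 + 3619 = 3617)
l = -6 + 2*I*√4674 (l = -6 + 2*√(-11253 + 6579) = -6 + 2*√(-4674) = -6 + 2*(I*√4674) = -6 + 2*I*√4674 ≈ -6.0 + 136.73*I)
(b(224, F(-13)) + l)/(I + 32040) = (224 + (-6 + 2*I*√4674))/(3617 + 32040) = (218 + 2*I*√4674)/35657 = (218 + 2*I*√4674)*(1/35657) = 218/35657 + 2*I*√4674/35657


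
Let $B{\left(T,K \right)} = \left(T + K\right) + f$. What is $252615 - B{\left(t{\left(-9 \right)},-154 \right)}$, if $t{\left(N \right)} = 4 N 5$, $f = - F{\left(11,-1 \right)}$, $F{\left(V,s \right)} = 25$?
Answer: $252974$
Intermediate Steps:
$f = -25$ ($f = \left(-1\right) 25 = -25$)
$t{\left(N \right)} = 20 N$
$B{\left(T,K \right)} = -25 + K + T$ ($B{\left(T,K \right)} = \left(T + K\right) - 25 = \left(K + T\right) - 25 = -25 + K + T$)
$252615 - B{\left(t{\left(-9 \right)},-154 \right)} = 252615 - \left(-25 - 154 + 20 \left(-9\right)\right) = 252615 - \left(-25 - 154 - 180\right) = 252615 - -359 = 252615 + 359 = 252974$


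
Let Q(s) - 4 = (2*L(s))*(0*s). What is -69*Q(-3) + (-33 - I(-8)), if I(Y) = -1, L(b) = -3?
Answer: -308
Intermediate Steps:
Q(s) = 4 (Q(s) = 4 + (2*(-3))*(0*s) = 4 - 6*0 = 4 + 0 = 4)
-69*Q(-3) + (-33 - I(-8)) = -69*4 + (-33 - 1*(-1)) = -276 + (-33 + 1) = -276 - 32 = -308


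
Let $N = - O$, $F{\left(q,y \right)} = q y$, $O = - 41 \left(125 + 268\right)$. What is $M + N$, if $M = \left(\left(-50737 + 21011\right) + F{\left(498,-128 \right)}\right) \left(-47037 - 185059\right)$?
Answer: $21694029233$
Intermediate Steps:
$O = -16113$ ($O = \left(-41\right) 393 = -16113$)
$N = 16113$ ($N = \left(-1\right) \left(-16113\right) = 16113$)
$M = 21694013120$ ($M = \left(\left(-50737 + 21011\right) + 498 \left(-128\right)\right) \left(-47037 - 185059\right) = \left(-29726 - 63744\right) \left(-232096\right) = \left(-93470\right) \left(-232096\right) = 21694013120$)
$M + N = 21694013120 + 16113 = 21694029233$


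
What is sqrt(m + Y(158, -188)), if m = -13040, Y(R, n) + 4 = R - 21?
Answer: I*sqrt(12907) ≈ 113.61*I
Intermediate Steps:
Y(R, n) = -25 + R (Y(R, n) = -4 + (R - 21) = -4 + (-21 + R) = -25 + R)
sqrt(m + Y(158, -188)) = sqrt(-13040 + (-25 + 158)) = sqrt(-13040 + 133) = sqrt(-12907) = I*sqrt(12907)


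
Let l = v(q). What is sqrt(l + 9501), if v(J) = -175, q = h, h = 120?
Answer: sqrt(9326) ≈ 96.571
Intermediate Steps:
q = 120
l = -175
sqrt(l + 9501) = sqrt(-175 + 9501) = sqrt(9326)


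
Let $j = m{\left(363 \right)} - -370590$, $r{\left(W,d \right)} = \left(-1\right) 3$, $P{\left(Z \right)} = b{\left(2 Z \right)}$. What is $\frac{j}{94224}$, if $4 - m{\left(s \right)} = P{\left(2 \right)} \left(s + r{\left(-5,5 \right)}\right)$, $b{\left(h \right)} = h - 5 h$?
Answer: $\frac{188177}{47112} \approx 3.9942$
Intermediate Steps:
$b{\left(h \right)} = - 4 h$
$P{\left(Z \right)} = - 8 Z$ ($P{\left(Z \right)} = - 4 \cdot 2 Z = - 8 Z$)
$r{\left(W,d \right)} = -3$
$m{\left(s \right)} = -44 + 16 s$ ($m{\left(s \right)} = 4 - \left(-8\right) 2 \left(s - 3\right) = 4 - - 16 \left(-3 + s\right) = 4 - \left(48 - 16 s\right) = 4 + \left(-48 + 16 s\right) = -44 + 16 s$)
$j = 376354$ ($j = \left(-44 + 16 \cdot 363\right) - -370590 = \left(-44 + 5808\right) + 370590 = 5764 + 370590 = 376354$)
$\frac{j}{94224} = \frac{376354}{94224} = 376354 \cdot \frac{1}{94224} = \frac{188177}{47112}$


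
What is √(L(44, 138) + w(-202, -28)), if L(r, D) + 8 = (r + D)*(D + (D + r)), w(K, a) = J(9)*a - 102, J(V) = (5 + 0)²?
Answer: √57430 ≈ 239.65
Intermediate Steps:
J(V) = 25 (J(V) = 5² = 25)
w(K, a) = -102 + 25*a (w(K, a) = 25*a - 102 = -102 + 25*a)
L(r, D) = -8 + (D + r)*(r + 2*D) (L(r, D) = -8 + (r + D)*(D + (D + r)) = -8 + (D + r)*(r + 2*D))
√(L(44, 138) + w(-202, -28)) = √((-8 + 44² + 2*138² + 3*138*44) + (-102 + 25*(-28))) = √((-8 + 1936 + 2*19044 + 18216) + (-102 - 700)) = √((-8 + 1936 + 38088 + 18216) - 802) = √(58232 - 802) = √57430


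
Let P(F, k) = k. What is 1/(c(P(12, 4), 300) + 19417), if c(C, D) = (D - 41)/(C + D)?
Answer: 304/5903027 ≈ 5.1499e-5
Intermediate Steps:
c(C, D) = (-41 + D)/(C + D)
1/(c(P(12, 4), 300) + 19417) = 1/((-41 + 300)/(4 + 300) + 19417) = 1/(259/304 + 19417) = 1/(5903027/304) = 304/5903027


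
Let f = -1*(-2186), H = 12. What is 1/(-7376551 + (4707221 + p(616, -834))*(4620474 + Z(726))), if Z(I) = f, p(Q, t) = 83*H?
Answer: 1/21764479020669 ≈ 4.5946e-14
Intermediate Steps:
p(Q, t) = 996 (p(Q, t) = 83*12 = 996)
f = 2186
Z(I) = 2186
1/(-7376551 + (4707221 + p(616, -834))*(4620474 + Z(726))) = 1/(-7376551 + (4707221 + 996)*(4620474 + 2186)) = 1/(-7376551 + 4708217*4622660) = 1/(-7376551 + 21764486397220) = 1/21764479020669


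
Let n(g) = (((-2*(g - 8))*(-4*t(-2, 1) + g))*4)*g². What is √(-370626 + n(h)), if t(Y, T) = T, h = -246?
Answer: I*√30742498626 ≈ 1.7534e+5*I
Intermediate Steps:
n(g) = 4*g²*(-4 + g)*(16 - 2*g) (n(g) = (((-2*(g - 8))*(-4*1 + g))*4)*g² = (((-2*(-8 + g))*(-4 + g))*4)*g² = (((16 - 2*g)*(-4 + g))*4)*g² = (((-4 + g)*(16 - 2*g))*4)*g² = (4*(-4 + g)*(16 - 2*g))*g² = 4*g²*(-4 + g)*(16 - 2*g))
√(-370626 + n(h)) = √(-370626 + 8*(-246)²*(-32 - 1*(-246)² + 12*(-246))) = √(-370626 + 8*60516*(-32 - 1*60516 - 2952)) = √(-370626 + 8*60516*(-32 - 60516 - 2952)) = √(-370626 + 8*60516*(-63500)) = √(-370626 - 30742128000) = √(-30742498626) = I*√30742498626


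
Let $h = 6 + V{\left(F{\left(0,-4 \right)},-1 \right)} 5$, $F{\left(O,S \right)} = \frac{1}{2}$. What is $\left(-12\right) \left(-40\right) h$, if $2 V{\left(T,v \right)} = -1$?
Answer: $1680$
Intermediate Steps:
$F{\left(O,S \right)} = \frac{1}{2}$
$V{\left(T,v \right)} = - \frac{1}{2}$ ($V{\left(T,v \right)} = \frac{1}{2} \left(-1\right) = - \frac{1}{2}$)
$h = \frac{7}{2}$ ($h = 6 - \frac{5}{2} = \frac{7}{2} \approx 3.5$)
$\left(-12\right) \left(-40\right) h = \left(-12\right) \left(-40\right) \frac{7}{2} = 480 \cdot \frac{7}{2} = 1680$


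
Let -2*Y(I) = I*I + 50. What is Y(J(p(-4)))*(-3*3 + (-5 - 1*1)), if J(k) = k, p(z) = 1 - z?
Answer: 1125/2 ≈ 562.50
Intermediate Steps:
Y(I) = -25 - I²/2 (Y(I) = -(I*I + 50)/2 = -(I² + 50)/2 = -(50 + I²)/2 = -25 - I²/2)
Y(J(p(-4)))*(-3*3 + (-5 - 1*1)) = (-25 - (1 - 1*(-4))²/2)*(-3*3 + (-5 - 1*1)) = (-25 - (1 + 4)²/2)*(-9 + (-5 - 1)) = (-25 - ½*5²)*(-9 - 6) = (-25 - ½*25)*(-15) = (-25 - 25/2)*(-15) = -75/2*(-15) = 1125/2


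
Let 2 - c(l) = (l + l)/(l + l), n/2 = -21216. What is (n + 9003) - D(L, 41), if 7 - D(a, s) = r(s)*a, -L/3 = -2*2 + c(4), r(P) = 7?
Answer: -33373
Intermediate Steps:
n = -42432 (n = 2*(-21216) = -42432)
c(l) = 1 (c(l) = 2 - (l + l)/(l + l) = 2 - 2*l/(2*l) = 2 - 2*l*1/(2*l) = 2 - 1*1 = 2 - 1 = 1)
L = 9 (L = -3*(-2*2 + 1) = -3*(-4 + 1) = -3*(-3) = 9)
D(a, s) = 7 - 7*a
(n + 9003) - D(L, 41) = (-42432 + 9003) - (7 - 7*9) = -33429 - (7 - 63) = -33429 - 1*(-56) = -33429 + 56 = -33373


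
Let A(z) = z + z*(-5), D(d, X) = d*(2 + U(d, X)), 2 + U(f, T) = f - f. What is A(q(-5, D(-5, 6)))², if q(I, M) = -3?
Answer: 144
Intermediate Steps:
U(f, T) = -2 (U(f, T) = -2 + (f - f) = -2 + 0 = -2)
D(d, X) = 0 (D(d, X) = d*(2 - 2) = d*0 = 0)
A(z) = -4*z (A(z) = z - 5*z = -4*z)
A(q(-5, D(-5, 6)))² = (-4*(-3))² = 12² = 144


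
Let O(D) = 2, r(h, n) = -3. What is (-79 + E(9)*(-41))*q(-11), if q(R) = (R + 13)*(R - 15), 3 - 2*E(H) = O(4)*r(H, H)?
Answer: 13702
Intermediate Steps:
E(H) = 9/2 (E(H) = 3/2 - (-3) = 3/2 - 1/2*(-6) = 3/2 + 3 = 9/2)
q(R) = (-15 + R)*(13 + R) (q(R) = (13 + R)*(-15 + R) = (-15 + R)*(13 + R))
(-79 + E(9)*(-41))*q(-11) = (-79 + (9/2)*(-41))*(-195 + (-11)**2 - 2*(-11)) = (-79 - 369/2)*(-195 + 121 + 22) = -527/2*(-52) = 13702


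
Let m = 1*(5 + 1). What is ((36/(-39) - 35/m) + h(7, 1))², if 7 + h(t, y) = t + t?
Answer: 361/6084 ≈ 0.059336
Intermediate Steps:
m = 6 (m = 1*6 = 6)
h(t, y) = -7 + 2*t (h(t, y) = -7 + (t + t) = -7 + 2*t)
((36/(-39) - 35/m) + h(7, 1))² = ((36/(-39) - 35/6) + (-7 + 2*7))² = ((36*(-1/39) - 35*⅙) + (-7 + 14))² = ((-12/13 - 35/6) + 7)² = (-527/78 + 7)² = (19/78)² = 361/6084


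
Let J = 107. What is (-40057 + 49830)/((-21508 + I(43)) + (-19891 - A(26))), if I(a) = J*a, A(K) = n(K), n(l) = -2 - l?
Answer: -9773/36770 ≈ -0.26579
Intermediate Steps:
A(K) = -2 - K
I(a) = 107*a
(-40057 + 49830)/((-21508 + I(43)) + (-19891 - A(26))) = (-40057 + 49830)/((-21508 + 107*43) + (-19891 - (-2 - 1*26))) = 9773/((-21508 + 4601) + (-19891 - (-2 - 26))) = 9773/(-16907 + (-19891 - 1*(-28))) = 9773/(-16907 + (-19891 + 28)) = 9773/(-16907 - 19863) = 9773/(-36770) = 9773*(-1/36770) = -9773/36770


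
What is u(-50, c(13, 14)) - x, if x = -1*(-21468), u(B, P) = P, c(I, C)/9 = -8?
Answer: -21540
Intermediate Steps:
c(I, C) = -72 (c(I, C) = 9*(-8) = -72)
x = 21468
u(-50, c(13, 14)) - x = -72 - 1*21468 = -72 - 21468 = -21540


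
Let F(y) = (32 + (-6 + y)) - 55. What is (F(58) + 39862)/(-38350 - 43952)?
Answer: -13297/27434 ≈ -0.48469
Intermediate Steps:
F(y) = -29 + y (F(y) = (26 + y) - 55 = -29 + y)
(F(58) + 39862)/(-38350 - 43952) = ((-29 + 58) + 39862)/(-38350 - 43952) = (29 + 39862)/(-82302) = 39891*(-1/82302) = -13297/27434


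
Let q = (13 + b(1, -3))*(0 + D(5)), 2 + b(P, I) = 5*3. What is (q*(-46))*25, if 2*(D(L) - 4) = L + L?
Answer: -269100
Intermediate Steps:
b(P, I) = 13 (b(P, I) = -2 + 5*3 = -2 + 15 = 13)
D(L) = 4 + L (D(L) = 4 + (L + L)/2 = 4 + (2*L)/2 = 4 + L)
q = 234 (q = (13 + 13)*(0 + (4 + 5)) = 26*(0 + 9) = 26*9 = 234)
(q*(-46))*25 = (234*(-46))*25 = -10764*25 = -269100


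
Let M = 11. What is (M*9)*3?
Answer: 297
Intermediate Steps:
(M*9)*3 = (11*9)*3 = 99*3 = 297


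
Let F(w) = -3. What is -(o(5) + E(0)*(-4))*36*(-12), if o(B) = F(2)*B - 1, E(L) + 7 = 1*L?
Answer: 5184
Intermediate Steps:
E(L) = -7 + L (E(L) = -7 + 1*L = -7 + L)
o(B) = -1 - 3*B (o(B) = -3*B - 1 = -1 - 3*B)
-(o(5) + E(0)*(-4))*36*(-12) = -((-1 - 3*5) + (-7 + 0)*(-4))*36*(-12) = -((-1 - 15) - 7*(-4))*36*(-12) = -(-16 + 28)*36*(-12) = -12*36*(-12) = -432*(-12) = -1*(-5184) = 5184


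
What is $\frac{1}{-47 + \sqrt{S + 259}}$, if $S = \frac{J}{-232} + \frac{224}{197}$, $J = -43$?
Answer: $- \frac{2148088}{89062361} - \frac{30 \sqrt{604195454}}{89062361} \approx -0.032399$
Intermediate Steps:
$S = \frac{60439}{45704}$ ($S = - \frac{43}{-232} + \frac{224}{197} = \left(-43\right) \left(- \frac{1}{232}\right) + 224 \cdot \frac{1}{197} = \frac{43}{232} + \frac{224}{197} = \frac{60439}{45704} \approx 1.3224$)
$\frac{1}{-47 + \sqrt{S + 259}} = \frac{1}{-47 + \sqrt{\frac{60439}{45704} + 259}} = \frac{1}{-47 + \sqrt{\frac{11897775}{45704}}} = \frac{1}{-47 + \frac{15 \sqrt{604195454}}{22852}}$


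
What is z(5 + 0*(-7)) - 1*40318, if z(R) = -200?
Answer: -40518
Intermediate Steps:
z(5 + 0*(-7)) - 1*40318 = -200 - 1*40318 = -200 - 40318 = -40518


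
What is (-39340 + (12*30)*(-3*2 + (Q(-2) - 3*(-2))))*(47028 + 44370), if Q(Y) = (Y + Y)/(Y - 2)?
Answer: -3562694040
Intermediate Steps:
Q(Y) = 2*Y/(-2 + Y) (Q(Y) = (2*Y)/(-2 + Y) = 2*Y/(-2 + Y))
(-39340 + (12*30)*(-3*2 + (Q(-2) - 3*(-2))))*(47028 + 44370) = (-39340 + (12*30)*(-3*2 + (2*(-2)/(-2 - 2) - 3*(-2))))*(47028 + 44370) = (-39340 + 360*(-6 + (2*(-2)/(-4) + 6)))*91398 = (-39340 + 360*(-6 + (2*(-2)*(-¼) + 6)))*91398 = (-39340 + 360*(-6 + (1 + 6)))*91398 = (-39340 + 360*(-6 + 7))*91398 = (-39340 + 360*1)*91398 = (-39340 + 360)*91398 = -38980*91398 = -3562694040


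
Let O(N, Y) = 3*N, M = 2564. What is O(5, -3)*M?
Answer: 38460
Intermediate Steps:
O(5, -3)*M = (3*5)*2564 = 15*2564 = 38460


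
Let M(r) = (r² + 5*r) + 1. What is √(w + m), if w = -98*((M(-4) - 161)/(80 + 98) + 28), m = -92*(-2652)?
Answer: 2*√477894311/89 ≈ 491.25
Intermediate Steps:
m = 243984
M(r) = 1 + r² + 5*r
w = -236180/89 (w = -98*(((1 + (-4)² + 5*(-4)) - 161)/(80 + 98) + 28) = -98*(((1 + 16 - 20) - 161)/178 + 28) = -98*((-3 - 161)*(1/178) + 28) = -98*(-164*1/178 + 28) = -98*(-82/89 + 28) = -98*2410/89 = -236180/89 ≈ -2653.7)
√(w + m) = √(-236180/89 + 243984) = √(21478396/89) = 2*√477894311/89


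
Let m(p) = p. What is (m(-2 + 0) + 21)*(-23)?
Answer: -437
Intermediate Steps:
(m(-2 + 0) + 21)*(-23) = ((-2 + 0) + 21)*(-23) = (-2 + 21)*(-23) = 19*(-23) = -437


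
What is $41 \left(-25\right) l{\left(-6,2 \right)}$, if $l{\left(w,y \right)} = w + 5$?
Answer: $1025$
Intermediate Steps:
$l{\left(w,y \right)} = 5 + w$
$41 \left(-25\right) l{\left(-6,2 \right)} = 41 \left(-25\right) \left(5 - 6\right) = \left(-1025\right) \left(-1\right) = 1025$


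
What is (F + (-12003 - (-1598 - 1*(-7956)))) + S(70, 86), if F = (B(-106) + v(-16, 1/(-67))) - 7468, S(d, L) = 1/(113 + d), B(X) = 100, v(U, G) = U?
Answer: -4711334/183 ≈ -25745.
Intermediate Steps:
F = -7384 (F = (100 - 16) - 7468 = 84 - 7468 = -7384)
(F + (-12003 - (-1598 - 1*(-7956)))) + S(70, 86) = (-7384 + (-12003 - (-1598 - 1*(-7956)))) + 1/(113 + 70) = (-7384 + (-12003 - (-1598 + 7956))) + 1/183 = (-7384 + (-12003 - 1*6358)) + 1/183 = (-7384 + (-12003 - 6358)) + 1/183 = (-7384 - 18361) + 1/183 = -25745 + 1/183 = -4711334/183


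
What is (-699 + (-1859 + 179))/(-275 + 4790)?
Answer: -793/1505 ≈ -0.52691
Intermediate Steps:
(-699 + (-1859 + 179))/(-275 + 4790) = (-699 - 1680)/4515 = -2379*1/4515 = -793/1505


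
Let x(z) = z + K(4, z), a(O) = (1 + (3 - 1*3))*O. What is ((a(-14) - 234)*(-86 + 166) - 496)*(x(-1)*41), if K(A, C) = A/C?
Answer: 4168880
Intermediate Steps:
a(O) = O (a(O) = (1 + (3 - 3))*O = (1 + 0)*O = 1*O = O)
x(z) = z + 4/z
((a(-14) - 234)*(-86 + 166) - 496)*(x(-1)*41) = ((-14 - 234)*(-86 + 166) - 496)*((-1 + 4/(-1))*41) = (-248*80 - 496)*((-1 + 4*(-1))*41) = (-19840 - 496)*((-1 - 4)*41) = -(-101680)*41 = -20336*(-205) = 4168880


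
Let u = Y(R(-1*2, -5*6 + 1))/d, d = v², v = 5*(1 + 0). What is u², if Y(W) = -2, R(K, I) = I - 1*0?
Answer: 4/625 ≈ 0.0064000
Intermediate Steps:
v = 5 (v = 5*1 = 5)
R(K, I) = I (R(K, I) = I + 0 = I)
d = 25 (d = 5² = 25)
u = -2/25 ≈ -0.080000
u² = (-2/25)² = 4/625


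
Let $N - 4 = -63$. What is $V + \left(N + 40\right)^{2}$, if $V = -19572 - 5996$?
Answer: $-25207$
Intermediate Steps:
$N = -59$ ($N = 4 - 63 = -59$)
$V = -25568$
$V + \left(N + 40\right)^{2} = -25568 + \left(-59 + 40\right)^{2} = -25568 + \left(-19\right)^{2} = -25568 + 361 = -25207$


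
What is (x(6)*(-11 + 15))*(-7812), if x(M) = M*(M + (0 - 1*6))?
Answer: 0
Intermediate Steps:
x(M) = M*(-6 + M) (x(M) = M*(M + (0 - 6)) = M*(M - 6) = M*(-6 + M))
(x(6)*(-11 + 15))*(-7812) = ((6*(-6 + 6))*(-11 + 15))*(-7812) = ((6*0)*4)*(-7812) = (0*4)*(-7812) = 0*(-7812) = 0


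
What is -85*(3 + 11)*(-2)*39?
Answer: 92820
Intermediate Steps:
-85*(3 + 11)*(-2)*39 = -1190*(-2)*39 = -85*(-28)*39 = 2380*39 = 92820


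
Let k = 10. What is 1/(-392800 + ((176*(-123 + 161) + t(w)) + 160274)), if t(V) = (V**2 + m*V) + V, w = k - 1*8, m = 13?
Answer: -1/225806 ≈ -4.4286e-6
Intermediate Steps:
w = 2 (w = 10 - 1*8 = 10 - 8 = 2)
t(V) = V**2 + 14*V (t(V) = (V**2 + 13*V) + V = V**2 + 14*V)
1/(-392800 + ((176*(-123 + 161) + t(w)) + 160274)) = 1/(-392800 + ((176*(-123 + 161) + 2*(14 + 2)) + 160274)) = 1/(-392800 + ((176*38 + 2*16) + 160274)) = 1/(-392800 + ((6688 + 32) + 160274)) = 1/(-392800 + (6720 + 160274)) = 1/(-392800 + 166994) = 1/(-225806) = -1/225806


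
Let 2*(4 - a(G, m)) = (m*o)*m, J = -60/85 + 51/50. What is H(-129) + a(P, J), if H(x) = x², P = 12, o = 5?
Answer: 4810333711/289000 ≈ 16645.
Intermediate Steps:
J = 267/850 (J = -60*1/85 + 51*(1/50) = -12/17 + 51/50 = 267/850 ≈ 0.31412)
a(G, m) = 4 - 5*m²/2 (a(G, m) = 4 - m*5*m/2 = 4 - 5*m*m/2 = 4 - 5*m²/2)
H(-129) + a(P, J) = (-129)² + (4 - 5*(267/850)²/2) = 16641 + (4 - 5/2*71289/722500) = 16641 + (4 - 71289/289000) = 16641 + 1084711/289000 = 4810333711/289000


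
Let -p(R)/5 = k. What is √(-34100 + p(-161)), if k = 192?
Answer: 2*I*√8765 ≈ 187.24*I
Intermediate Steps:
p(R) = -960 (p(R) = -5*192 = -960)
√(-34100 + p(-161)) = √(-34100 - 960) = √(-35060) = 2*I*√8765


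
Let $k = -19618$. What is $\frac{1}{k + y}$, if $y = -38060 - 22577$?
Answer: $- \frac{1}{80255} \approx -1.246 \cdot 10^{-5}$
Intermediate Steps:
$y = -60637$
$\frac{1}{k + y} = \frac{1}{-19618 - 60637} = \frac{1}{-80255} = - \frac{1}{80255}$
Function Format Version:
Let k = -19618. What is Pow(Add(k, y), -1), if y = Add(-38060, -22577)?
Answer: Rational(-1, 80255) ≈ -1.2460e-5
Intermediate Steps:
y = -60637
Pow(Add(k, y), -1) = Pow(Add(-19618, -60637), -1) = Pow(-80255, -1) = Rational(-1, 80255)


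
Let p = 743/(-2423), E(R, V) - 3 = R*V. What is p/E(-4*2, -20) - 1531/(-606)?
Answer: 604216661/239339094 ≈ 2.5245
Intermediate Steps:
E(R, V) = 3 + R*V
p = -743/2423 (p = 743*(-1/2423) = -743/2423 ≈ -0.30664)
p/E(-4*2, -20) - 1531/(-606) = -743/(2423*(3 - 4*2*(-20))) - 1531/(-606) = -743/(2423*(3 - 8*(-20))) - 1531*(-1/606) = -743/(2423*(3 + 160)) + 1531/606 = -743/2423/163 + 1531/606 = -743/2423*1/163 + 1531/606 = -743/394949 + 1531/606 = 604216661/239339094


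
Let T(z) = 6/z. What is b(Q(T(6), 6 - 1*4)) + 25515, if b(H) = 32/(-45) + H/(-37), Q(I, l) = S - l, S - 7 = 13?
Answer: 42480481/1665 ≈ 25514.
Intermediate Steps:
S = 20 (S = 7 + 13 = 20)
Q(I, l) = 20 - l
b(H) = -32/45 - H/37 (b(H) = 32*(-1/45) + H*(-1/37) = -32/45 - H/37)
b(Q(T(6), 6 - 1*4)) + 25515 = (-32/45 - (20 - (6 - 1*4))/37) + 25515 = (-32/45 - (20 - (6 - 4))/37) + 25515 = (-32/45 - (20 - 1*2)/37) + 25515 = (-32/45 - (20 - 2)/37) + 25515 = (-32/45 - 1/37*18) + 25515 = (-32/45 - 18/37) + 25515 = -1994/1665 + 25515 = 42480481/1665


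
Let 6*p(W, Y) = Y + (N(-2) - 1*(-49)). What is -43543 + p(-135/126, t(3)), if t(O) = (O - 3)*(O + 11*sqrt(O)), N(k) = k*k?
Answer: -261205/6 ≈ -43534.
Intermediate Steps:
N(k) = k**2
t(O) = (-3 + O)*(O + 11*sqrt(O))
p(W, Y) = 53/6 + Y/6 (p(W, Y) = (Y + ((-2)**2 - 1*(-49)))/6 = (Y + (4 + 49))/6 = (Y + 53)/6 = (53 + Y)/6 = 53/6 + Y/6)
-43543 + p(-135/126, t(3)) = -43543 + (53/6 + (3**2 - 33*sqrt(3) - 3*3 + 11*3**(3/2))/6) = -43543 + (53/6 + (9 - 33*sqrt(3) - 9 + 11*(3*sqrt(3)))/6) = -43543 + (53/6 + (9 - 33*sqrt(3) - 9 + 33*sqrt(3))/6) = -43543 + (53/6 + (1/6)*0) = -43543 + (53/6 + 0) = -43543 + 53/6 = -261205/6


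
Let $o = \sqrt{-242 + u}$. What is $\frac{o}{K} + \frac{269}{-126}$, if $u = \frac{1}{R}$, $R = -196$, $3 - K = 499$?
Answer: $- \frac{269}{126} - \frac{i \sqrt{47433}}{6944} \approx -2.1349 - 0.031364 i$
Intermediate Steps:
$K = -496$ ($K = 3 - 499 = -496$)
$u = - \frac{1}{196}$ ($u = \frac{1}{-196} = - \frac{1}{196} \approx -0.005102$)
$o = \frac{i \sqrt{47433}}{14}$ ($o = \sqrt{-242 - \frac{1}{196}} = \sqrt{- \frac{47433}{196}} = \frac{i \sqrt{47433}}{14} \approx 15.557 i$)
$\frac{o}{K} + \frac{269}{-126} = \frac{\frac{1}{14} i \sqrt{47433}}{-496} + \frac{269}{-126} = \frac{i \sqrt{47433}}{14} \left(- \frac{1}{496}\right) + 269 \left(- \frac{1}{126}\right) = - \frac{i \sqrt{47433}}{6944} - \frac{269}{126} = - \frac{269}{126} - \frac{i \sqrt{47433}}{6944}$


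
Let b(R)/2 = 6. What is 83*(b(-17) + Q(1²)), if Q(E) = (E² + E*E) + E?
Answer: 1245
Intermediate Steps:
b(R) = 12 (b(R) = 2*6 = 12)
Q(E) = E + 2*E² (Q(E) = (E² + E²) + E = 2*E² + E = E + 2*E²)
83*(b(-17) + Q(1²)) = 83*(12 + 1²*(1 + 2*1²)) = 83*(12 + 1*(1 + 2*1)) = 83*(12 + 1*(1 + 2)) = 83*(12 + 1*3) = 83*(12 + 3) = 83*15 = 1245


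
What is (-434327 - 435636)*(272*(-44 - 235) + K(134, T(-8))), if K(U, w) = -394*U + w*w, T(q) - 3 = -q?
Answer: 111845053169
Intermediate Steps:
T(q) = 3 - q
K(U, w) = w**2 - 394*U (K(U, w) = -394*U + w**2 = w**2 - 394*U)
(-434327 - 435636)*(272*(-44 - 235) + K(134, T(-8))) = (-434327 - 435636)*(272*(-44 - 235) + ((3 - 1*(-8))**2 - 394*134)) = -869963*(272*(-279) + ((3 + 8)**2 - 52796)) = -869963*(-75888 + (11**2 - 52796)) = -869963*(-75888 + (121 - 52796)) = -869963*(-75888 - 52675) = -869963*(-128563) = 111845053169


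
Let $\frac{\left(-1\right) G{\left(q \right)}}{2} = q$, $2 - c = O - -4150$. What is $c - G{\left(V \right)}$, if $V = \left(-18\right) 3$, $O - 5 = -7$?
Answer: $-4254$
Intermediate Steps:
$O = -2$ ($O = 5 - 7 = -2$)
$c = -4146$ ($c = 2 - \left(-2 - -4150\right) = 2 - \left(-2 + 4150\right) = 2 - 4148 = -4146$)
$V = -54$
$G{\left(q \right)} = - 2 q$
$c - G{\left(V \right)} = -4146 - \left(-2\right) \left(-54\right) = -4146 - 108 = -4254$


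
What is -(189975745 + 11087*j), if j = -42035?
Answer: 276066300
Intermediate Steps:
-(189975745 + 11087*j) = -11087/(1/(-42035 + 17135)) = -11087/(1/(-24900)) = -11087/(-1/24900) = -11087*(-24900) = 276066300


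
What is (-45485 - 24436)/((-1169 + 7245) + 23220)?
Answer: -69921/29296 ≈ -2.3867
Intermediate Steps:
(-45485 - 24436)/((-1169 + 7245) + 23220) = -69921/(6076 + 23220) = -69921/29296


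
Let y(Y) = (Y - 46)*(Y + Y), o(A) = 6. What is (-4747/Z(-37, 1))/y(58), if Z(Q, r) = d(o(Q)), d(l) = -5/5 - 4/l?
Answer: 4747/2320 ≈ 2.0461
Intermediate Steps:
d(l) = -1 - 4/l (d(l) = -5*1/5 - 4/l = -1 - 4/l)
y(Y) = 2*Y*(-46 + Y) (y(Y) = (-46 + Y)*(2*Y) = 2*Y*(-46 + Y))
Z(Q, r) = -5/3 (Z(Q, r) = (-4 - 1*6)/6 = (-4 - 6)/6 = (1/6)*(-10) = -5/3)
(-4747/Z(-37, 1))/y(58) = (-4747/(-5/3))/((2*58*(-46 + 58))) = (-4747*(-3/5))/((2*58*12)) = (14241/5)/1392 = (14241/5)*(1/1392) = 4747/2320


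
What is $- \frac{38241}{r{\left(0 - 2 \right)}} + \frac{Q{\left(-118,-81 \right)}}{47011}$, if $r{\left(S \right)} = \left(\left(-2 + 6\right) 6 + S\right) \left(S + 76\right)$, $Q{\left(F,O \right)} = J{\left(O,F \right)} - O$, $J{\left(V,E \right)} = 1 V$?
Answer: $- \frac{38241}{1628} \approx -23.49$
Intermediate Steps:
$J{\left(V,E \right)} = V$
$Q{\left(F,O \right)} = 0$ ($Q{\left(F,O \right)} = O - O = 0$)
$r{\left(S \right)} = \left(24 + S\right) \left(76 + S\right)$ ($r{\left(S \right)} = \left(4 \cdot 6 + S\right) \left(76 + S\right) = \left(24 + S\right) \left(76 + S\right)$)
$- \frac{38241}{r{\left(0 - 2 \right)}} + \frac{Q{\left(-118,-81 \right)}}{47011} = - \frac{38241}{1824 + \left(0 - 2\right)^{2} + 100 \left(0 - 2\right)} + \frac{0}{47011} = - \frac{38241}{1824 + \left(0 - 2\right)^{2} + 100 \left(0 - 2\right)} + 0 \cdot \frac{1}{47011} = - \frac{38241}{1824 + \left(-2\right)^{2} + 100 \left(-2\right)} + 0 = - \frac{38241}{1824 + 4 - 200} + 0 = - \frac{38241}{1628} + 0 = - \frac{38241}{1628}$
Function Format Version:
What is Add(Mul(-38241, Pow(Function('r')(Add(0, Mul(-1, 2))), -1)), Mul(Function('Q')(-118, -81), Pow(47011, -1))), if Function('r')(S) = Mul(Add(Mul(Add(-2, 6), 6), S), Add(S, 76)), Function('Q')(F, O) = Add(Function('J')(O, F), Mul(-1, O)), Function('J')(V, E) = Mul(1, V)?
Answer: Rational(-38241, 1628) ≈ -23.490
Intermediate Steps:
Function('J')(V, E) = V
Function('Q')(F, O) = 0 (Function('Q')(F, O) = Add(O, Mul(-1, O)) = 0)
Function('r')(S) = Mul(Add(24, S), Add(76, S)) (Function('r')(S) = Mul(Add(Mul(4, 6), S), Add(76, S)) = Mul(Add(24, S), Add(76, S)))
Add(Mul(-38241, Pow(Function('r')(Add(0, Mul(-1, 2))), -1)), Mul(Function('Q')(-118, -81), Pow(47011, -1))) = Add(Mul(-38241, Pow(Add(1824, Pow(Add(0, Mul(-1, 2)), 2), Mul(100, Add(0, Mul(-1, 2)))), -1)), Mul(0, Pow(47011, -1))) = Add(Mul(-38241, Pow(Add(1824, Pow(Add(0, -2), 2), Mul(100, Add(0, -2))), -1)), Mul(0, Rational(1, 47011))) = Add(Mul(-38241, Pow(Add(1824, Pow(-2, 2), Mul(100, -2)), -1)), 0) = Add(Mul(-38241, Pow(Add(1824, 4, -200), -1)), 0) = Add(Mul(-38241, Pow(1628, -1)), 0) = Add(Mul(-38241, Rational(1, 1628)), 0) = Add(Rational(-38241, 1628), 0) = Rational(-38241, 1628)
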